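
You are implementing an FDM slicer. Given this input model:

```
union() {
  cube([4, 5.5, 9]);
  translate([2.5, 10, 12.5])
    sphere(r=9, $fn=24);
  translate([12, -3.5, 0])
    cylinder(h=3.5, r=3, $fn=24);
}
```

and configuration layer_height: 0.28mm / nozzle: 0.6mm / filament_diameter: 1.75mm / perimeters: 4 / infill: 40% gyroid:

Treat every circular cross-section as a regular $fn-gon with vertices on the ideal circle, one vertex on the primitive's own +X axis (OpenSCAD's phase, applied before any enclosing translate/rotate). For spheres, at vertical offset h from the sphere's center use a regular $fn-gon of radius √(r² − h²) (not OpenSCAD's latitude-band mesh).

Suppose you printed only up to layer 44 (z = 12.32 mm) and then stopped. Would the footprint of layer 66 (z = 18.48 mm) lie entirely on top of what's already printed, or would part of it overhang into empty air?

Compare the two slices. At z = 12.32: the cube is not intersected at this z (z outside [0, 9]); the r=9 sphere at (2.5, 10) contributes a regular 24-gon of circumradius √(9²−0.18²) = 8.998 (area = (24/2)·8.998²·sin(360°/24) = 251.47 mm²); the cylinder at (12, -3.5) does not reach this height (z outside [0, 3.5]); Combining (union): only the r=9 sphere at (2.5, 10) is present, so the union is just that shape — area = 251.47 mm². At z = 18.48: the cube does not reach this height (z outside [0, 9]); the sphere at (2.5, 10): section is a regular 24-gon, circumradius = √(r²−h²) = √(9²−5.98²) = 6.726 (area = (24/2)·6.726²·sin(360°/24) = 140.51 mm²); the cylinder at (12, -3.5) is not intersected at this z (z outside [0, 3.5]); Combining (union): only the r=9 sphere at (2.5, 10) is present, so the union is just that shape — area = 140.51 mm². Checking containment: the cross-section at z = 18.48 is a subset of the cross-section at z = 12.32.

entirely on top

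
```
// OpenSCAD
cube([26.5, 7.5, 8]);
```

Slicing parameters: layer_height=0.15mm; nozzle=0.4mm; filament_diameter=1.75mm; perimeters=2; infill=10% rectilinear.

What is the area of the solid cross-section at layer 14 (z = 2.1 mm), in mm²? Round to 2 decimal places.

At z = 2.1 mm: the 26.5×7.5 cube contributes its full rectangle (area 198.75 mm²). Overall, the cross-section is a single solid region. Net area = 198.75 mm².

198.75 mm²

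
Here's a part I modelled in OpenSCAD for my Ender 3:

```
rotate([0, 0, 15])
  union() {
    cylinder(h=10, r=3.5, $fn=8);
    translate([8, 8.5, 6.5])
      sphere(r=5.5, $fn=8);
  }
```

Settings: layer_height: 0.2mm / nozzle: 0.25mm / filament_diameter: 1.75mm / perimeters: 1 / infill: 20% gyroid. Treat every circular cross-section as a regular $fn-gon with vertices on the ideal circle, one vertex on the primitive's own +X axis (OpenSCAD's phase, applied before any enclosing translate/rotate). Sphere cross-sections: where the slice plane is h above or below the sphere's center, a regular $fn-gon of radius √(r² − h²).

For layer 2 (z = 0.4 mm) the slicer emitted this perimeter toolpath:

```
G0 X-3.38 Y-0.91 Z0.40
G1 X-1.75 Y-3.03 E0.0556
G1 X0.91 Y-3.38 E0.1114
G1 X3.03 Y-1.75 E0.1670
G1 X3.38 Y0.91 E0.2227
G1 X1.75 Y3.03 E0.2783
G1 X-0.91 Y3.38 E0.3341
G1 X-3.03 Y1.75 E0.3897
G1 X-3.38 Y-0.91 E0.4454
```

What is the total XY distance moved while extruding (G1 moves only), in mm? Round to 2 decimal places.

21.43 mm

Sum the Euclidean lengths of each G1 segment: total = 21.43 mm.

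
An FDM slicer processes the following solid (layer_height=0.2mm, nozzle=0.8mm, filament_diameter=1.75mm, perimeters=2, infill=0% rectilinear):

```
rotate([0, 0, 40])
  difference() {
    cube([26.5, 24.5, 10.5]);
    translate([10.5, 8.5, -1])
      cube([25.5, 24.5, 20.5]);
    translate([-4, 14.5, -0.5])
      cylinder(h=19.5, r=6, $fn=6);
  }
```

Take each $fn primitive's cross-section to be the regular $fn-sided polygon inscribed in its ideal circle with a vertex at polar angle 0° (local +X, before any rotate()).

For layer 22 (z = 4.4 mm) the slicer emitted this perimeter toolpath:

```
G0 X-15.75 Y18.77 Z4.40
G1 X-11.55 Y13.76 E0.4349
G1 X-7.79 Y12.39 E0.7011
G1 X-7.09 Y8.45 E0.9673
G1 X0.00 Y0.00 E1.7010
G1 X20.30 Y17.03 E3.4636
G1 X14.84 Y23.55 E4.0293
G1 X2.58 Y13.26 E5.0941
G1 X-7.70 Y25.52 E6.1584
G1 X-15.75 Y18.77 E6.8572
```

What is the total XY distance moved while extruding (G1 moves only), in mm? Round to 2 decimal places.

103.08 mm

Sum the Euclidean lengths of each G1 segment: total = 103.08 mm.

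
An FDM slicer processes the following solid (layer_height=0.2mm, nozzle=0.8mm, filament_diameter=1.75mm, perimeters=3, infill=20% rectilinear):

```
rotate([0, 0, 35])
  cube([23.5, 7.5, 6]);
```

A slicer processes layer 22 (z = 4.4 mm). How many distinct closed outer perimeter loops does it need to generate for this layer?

1

At z = 4.4 mm: the cube (footprint 23.5×7.5) is included at this height; (rotated 35° about Z; rotation is an isometry so areas/perimeters/island counts are preserved). The result has 1 disconnected region.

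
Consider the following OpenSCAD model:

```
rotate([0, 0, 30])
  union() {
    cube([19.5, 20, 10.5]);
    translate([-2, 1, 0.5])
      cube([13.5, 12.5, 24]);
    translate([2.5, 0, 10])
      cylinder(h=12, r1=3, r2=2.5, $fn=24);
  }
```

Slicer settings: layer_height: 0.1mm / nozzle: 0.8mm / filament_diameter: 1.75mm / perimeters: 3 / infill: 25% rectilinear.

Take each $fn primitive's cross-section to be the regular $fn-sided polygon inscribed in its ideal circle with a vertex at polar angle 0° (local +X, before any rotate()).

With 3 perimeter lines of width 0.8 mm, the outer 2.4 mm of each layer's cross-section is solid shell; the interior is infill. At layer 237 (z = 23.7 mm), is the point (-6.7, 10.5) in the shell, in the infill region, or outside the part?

At z = 23.7 mm: the cube does not reach this height (z outside [0, 10.5]); the 13.5×12.5 cube at (-2, 1) contributes its full rectangle; the cone at (2.5, 0) is not intersected at this z (z outside [10, 22]); Combining (union): only the 13.5×12.5 cube at (-2, 1) is present, so the union is just that shape — 1 connected region; (rotated 30° about Z; rotation is an isometry so areas/perimeters/island counts are preserved). Overall, the cross-section is a single solid region. Undo the 30° rotation: the query point maps to (-0.552, 12.443) in the un-rotated model frame. The nearest boundary edge runs (11.50, 13.50)→(-2.00, 13.50); distance from the point to it = 1.06 mm. The point is inside the cross-section, 1.06 mm from the nearest boundary — within the 2.4 mm shell band (3 × 0.8).

shell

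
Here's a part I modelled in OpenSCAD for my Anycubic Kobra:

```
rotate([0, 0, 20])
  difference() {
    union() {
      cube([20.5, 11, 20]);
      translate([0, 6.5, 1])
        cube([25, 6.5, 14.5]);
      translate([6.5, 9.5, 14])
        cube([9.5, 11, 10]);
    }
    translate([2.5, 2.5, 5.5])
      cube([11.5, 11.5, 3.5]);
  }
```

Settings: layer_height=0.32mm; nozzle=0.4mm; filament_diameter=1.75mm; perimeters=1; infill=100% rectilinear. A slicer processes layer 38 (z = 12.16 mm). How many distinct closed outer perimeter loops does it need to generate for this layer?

At z = 12.16 mm: the cube (footprint 20.5×11) is included at this height; the cube at (0, 6.5) (footprint 25×6.5) is included at this height; the cube at (6.5, 9.5) is absent (z outside [14, 24]); Combining (union): the regions partially overlap (shared area 92.25 mm²), so overlapping operands fuse into one piece — 1 connected region; the cube at (2.5, 2.5) is not intersected at this z (z outside [5.5, 9]); After the difference (first − rest): none of the subtracted shapes is present at this height, so that combined region is unchanged — 1 connected region; (whole slice rotated 20° about Z — lengths, areas and connectivity unchanged). The result has 1 disconnected region.

1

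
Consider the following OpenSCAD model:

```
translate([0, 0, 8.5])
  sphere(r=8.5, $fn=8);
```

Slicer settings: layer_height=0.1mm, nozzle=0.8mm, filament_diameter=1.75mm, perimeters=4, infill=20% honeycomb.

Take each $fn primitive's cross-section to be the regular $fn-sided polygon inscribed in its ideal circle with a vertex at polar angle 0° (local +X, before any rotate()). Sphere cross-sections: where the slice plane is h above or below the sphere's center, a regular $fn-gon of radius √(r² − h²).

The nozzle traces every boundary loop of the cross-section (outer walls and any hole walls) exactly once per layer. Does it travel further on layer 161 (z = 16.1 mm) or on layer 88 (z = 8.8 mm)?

Layer 161 (z = 16.1): the r=8.5 sphere slices to a regular 8-gon of circumradius 3.807 (√(r²−h²) with h=7.6 from center) (perimeter = 2·8·3.807·sin(180°/8) = 23.31 mm). So its perimeter = 23.31 mm. Layer 88 (z = 8.8): the r=8.5 sphere slices to a regular 8-gon of circumradius 8.495 (√(r²−h²) with h=0.3 from center) (perimeter = 2·8·8.495·sin(180°/8) = 52.01 mm). So its perimeter = 52.01 mm. Layer 88 is larger (52.01 vs 23.31 mm).

layer 88 (z = 8.8 mm)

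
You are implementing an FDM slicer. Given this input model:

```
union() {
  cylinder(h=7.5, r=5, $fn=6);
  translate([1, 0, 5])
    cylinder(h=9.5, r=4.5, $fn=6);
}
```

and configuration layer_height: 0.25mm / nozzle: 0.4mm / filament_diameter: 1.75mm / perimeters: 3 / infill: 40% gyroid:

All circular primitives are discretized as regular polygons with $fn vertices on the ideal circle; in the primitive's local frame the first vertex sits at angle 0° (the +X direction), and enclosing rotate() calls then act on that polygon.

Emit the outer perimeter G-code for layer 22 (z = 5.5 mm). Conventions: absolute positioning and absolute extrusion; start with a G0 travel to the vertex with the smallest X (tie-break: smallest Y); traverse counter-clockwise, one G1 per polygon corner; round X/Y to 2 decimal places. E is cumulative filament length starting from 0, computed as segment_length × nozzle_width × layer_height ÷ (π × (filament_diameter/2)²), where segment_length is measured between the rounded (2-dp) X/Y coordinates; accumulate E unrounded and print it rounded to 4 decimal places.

G0 X-5.00 Y0.00 Z5.50
G1 X-2.50 Y-4.33 E0.2079
G1 X2.50 Y-4.33 E0.4157
G1 X2.75 Y-3.90 E0.4364
G1 X3.25 Y-3.90 E0.4572
G1 X5.50 Y0.00 E0.6444
G1 X3.25 Y3.90 E0.8316
G1 X2.75 Y3.90 E0.8524
G1 X2.50 Y4.33 E0.8731
G1 X-2.50 Y4.33 E1.0809
G1 X-5.00 Y0.00 E1.2888

At z = 5.5 mm: the cylinder: section is a regular 6-gon, circumradius r=5; the cylinder at (1, 0): section is a regular 6-gon, circumradius r=4.5; Combining (union): the regions partially overlap (shared area 48.71 mm²), so overlapping operands fuse into one piece — 1 connected region. The outline is a single polygon with 10 vertices. Extrusion per mm of travel: 0.4 × 0.25 / (π × 0.875²) = 0.041575. Accumulating E over each segment gives final E = 1.2888.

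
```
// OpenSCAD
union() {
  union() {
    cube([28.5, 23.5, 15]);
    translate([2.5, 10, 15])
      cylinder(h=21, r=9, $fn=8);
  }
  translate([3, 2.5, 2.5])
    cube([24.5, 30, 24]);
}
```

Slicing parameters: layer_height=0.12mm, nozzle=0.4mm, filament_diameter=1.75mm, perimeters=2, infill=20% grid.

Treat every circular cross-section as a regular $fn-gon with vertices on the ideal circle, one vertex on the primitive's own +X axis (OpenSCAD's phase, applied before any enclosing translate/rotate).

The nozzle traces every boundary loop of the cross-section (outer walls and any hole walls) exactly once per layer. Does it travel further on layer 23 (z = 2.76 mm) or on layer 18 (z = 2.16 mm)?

Layer 23 (z = 2.76): the cube (footprint 28.5×23.5) is included at this height (perimeter 104.00 mm); the cylinder at (2.5, 10) does not reach this height (z outside [15, 36]); Merging all regions: only the 28.5×23.5 cube is present, so the union is just that shape — boundary = 104.00 mm; the cube at (3, 2.5) is present — its section is the full 24.5×30 rectangle (perimeter 109.00 mm); Taking the union: the regions partially overlap (shared area 514.50 mm²), so the edge portions inside another operand are dropped and the merged outline is re-measured after clipping — boundary = 122.00 mm. So its perimeter = 122.00 mm. Layer 18 (z = 2.16): the 28.5×23.5 cube contributes its full rectangle (perimeter 104.00 mm); the cylinder at (2.5, 10) does not reach this height (z outside [15, 36]); Taking the union: only the 28.5×23.5 cube is present, so the union is just that shape — boundary = 104.00 mm; the cube at (3, 2.5) does not reach this height (z outside [2.5, 26.5]); Taking the union: only that combined region is present, so the union is just that shape — boundary = 104.00 mm. So its perimeter = 104.00 mm. Layer 23 is larger (122.00 vs 104.00 mm).

layer 23 (z = 2.76 mm)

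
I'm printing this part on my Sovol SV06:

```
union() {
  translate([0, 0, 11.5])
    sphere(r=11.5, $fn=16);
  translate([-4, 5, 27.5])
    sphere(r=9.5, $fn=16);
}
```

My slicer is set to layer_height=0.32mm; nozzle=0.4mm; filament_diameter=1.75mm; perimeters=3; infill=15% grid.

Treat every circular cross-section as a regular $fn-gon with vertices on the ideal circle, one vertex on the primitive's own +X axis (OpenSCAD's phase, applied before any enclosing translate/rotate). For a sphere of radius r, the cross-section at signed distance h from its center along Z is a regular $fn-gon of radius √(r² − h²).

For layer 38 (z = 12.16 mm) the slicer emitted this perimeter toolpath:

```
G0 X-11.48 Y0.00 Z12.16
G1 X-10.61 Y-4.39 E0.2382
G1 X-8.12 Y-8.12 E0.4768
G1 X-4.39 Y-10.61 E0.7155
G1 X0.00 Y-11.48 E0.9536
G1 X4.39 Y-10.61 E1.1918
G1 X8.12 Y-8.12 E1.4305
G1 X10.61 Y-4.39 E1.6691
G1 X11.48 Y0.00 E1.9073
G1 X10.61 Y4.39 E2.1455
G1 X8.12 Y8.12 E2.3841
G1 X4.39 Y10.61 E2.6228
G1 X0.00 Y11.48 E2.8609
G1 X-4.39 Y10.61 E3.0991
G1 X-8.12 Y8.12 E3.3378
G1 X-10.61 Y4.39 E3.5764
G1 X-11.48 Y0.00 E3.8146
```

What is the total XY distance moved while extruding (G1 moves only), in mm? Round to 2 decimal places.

Sum the Euclidean lengths of each G1 segment: total = 71.68 mm.

71.68 mm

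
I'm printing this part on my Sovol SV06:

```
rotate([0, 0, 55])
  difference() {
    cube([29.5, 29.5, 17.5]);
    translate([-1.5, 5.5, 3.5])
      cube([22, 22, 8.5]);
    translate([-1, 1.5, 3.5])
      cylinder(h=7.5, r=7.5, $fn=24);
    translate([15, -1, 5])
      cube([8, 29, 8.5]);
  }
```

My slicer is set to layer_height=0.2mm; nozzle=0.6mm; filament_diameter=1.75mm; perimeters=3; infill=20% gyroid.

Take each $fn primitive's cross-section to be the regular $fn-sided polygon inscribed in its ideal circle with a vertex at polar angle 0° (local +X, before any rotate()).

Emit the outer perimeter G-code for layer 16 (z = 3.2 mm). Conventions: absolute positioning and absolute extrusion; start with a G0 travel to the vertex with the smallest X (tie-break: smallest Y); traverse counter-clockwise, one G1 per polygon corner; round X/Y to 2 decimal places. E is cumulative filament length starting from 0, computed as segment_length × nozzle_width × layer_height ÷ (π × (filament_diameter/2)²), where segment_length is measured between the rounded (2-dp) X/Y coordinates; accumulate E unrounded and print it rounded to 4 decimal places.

At z = 3.2 mm: the 29.5×29.5 cube contributes its full rectangle; the cube at (-1.5, 5.5) is absent (z outside [3.5, 12]); the cylinder at (-1, 1.5) does not reach this height (z outside [3.5, 11]); the cube at (15, -1) is not intersected at this z (z outside [5, 13.5]); After the difference (first − rest): none of the subtracted shapes is present at this height, so the 29.5×29.5 cube is unchanged — 1 connected region; (rotated 55° about Z; rotation is an isometry so areas/perimeters/island counts are preserved). The outline is a single polygon with 4 vertices. Extrusion per mm of travel: 0.6 × 0.2 / (π × 0.875²) = 0.049890. Accumulating E over each segment gives final E = 5.8869.

G0 X-24.16 Y16.92 Z3.20
G1 X0.00 Y0.00 E1.4715
G1 X16.92 Y24.16 E2.9431
G1 X-7.24 Y41.09 E4.4149
G1 X-24.16 Y16.92 E5.8869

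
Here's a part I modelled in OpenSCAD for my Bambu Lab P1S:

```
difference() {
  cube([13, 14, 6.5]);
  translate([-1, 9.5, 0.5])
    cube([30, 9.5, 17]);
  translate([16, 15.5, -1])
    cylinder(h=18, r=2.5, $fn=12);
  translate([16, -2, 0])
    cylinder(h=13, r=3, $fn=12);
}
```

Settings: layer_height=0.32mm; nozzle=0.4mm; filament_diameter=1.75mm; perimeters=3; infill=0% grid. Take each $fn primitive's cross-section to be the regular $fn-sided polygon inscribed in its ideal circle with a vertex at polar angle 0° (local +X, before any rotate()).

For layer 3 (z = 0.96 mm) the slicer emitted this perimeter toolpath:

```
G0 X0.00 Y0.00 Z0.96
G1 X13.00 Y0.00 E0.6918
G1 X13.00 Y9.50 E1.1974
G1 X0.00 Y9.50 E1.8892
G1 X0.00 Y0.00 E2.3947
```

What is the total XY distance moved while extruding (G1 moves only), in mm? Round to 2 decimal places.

Sum the Euclidean lengths of each G1 segment: total = 45.00 mm.

45.00 mm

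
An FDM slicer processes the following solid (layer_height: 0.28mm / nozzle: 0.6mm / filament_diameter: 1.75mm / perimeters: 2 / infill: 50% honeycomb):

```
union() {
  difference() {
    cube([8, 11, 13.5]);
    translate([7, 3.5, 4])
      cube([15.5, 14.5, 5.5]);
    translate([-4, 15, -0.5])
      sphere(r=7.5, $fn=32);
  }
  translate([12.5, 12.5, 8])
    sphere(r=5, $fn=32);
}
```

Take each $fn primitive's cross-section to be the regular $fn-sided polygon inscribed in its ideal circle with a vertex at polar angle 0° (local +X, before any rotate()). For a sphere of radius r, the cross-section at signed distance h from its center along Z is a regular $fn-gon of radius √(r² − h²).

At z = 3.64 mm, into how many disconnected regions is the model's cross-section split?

At z = 3.64 mm: the cube (footprint 8×11) is included at this height; the cube at (7, 3.5) is absent (z outside [4, 9.5]); the r=7.5 sphere at (-4, 15) contributes a regular 32-gon of circumradius √(7.5²−4.14²) = 6.254; After the difference (first − rest): starting from the 8×11 cube, the r=7.5 sphere at (-4, 15) partially overlaps it — only the 0.32 mm² overlap (of its 122.08 mm²) is removed, clipping the outline — 1 connected region; the sphere at (12.5, 12.5): section is a regular 32-gon, circumradius = √(r²−h²) = √(5²−4.36²) = 2.448; Combining (union): the 2 present regions are separate (no shared area or edge), so areas and boundary lengths simply add and each stays a separate island — 2 connected regions. The result has 2 disconnected regions.

2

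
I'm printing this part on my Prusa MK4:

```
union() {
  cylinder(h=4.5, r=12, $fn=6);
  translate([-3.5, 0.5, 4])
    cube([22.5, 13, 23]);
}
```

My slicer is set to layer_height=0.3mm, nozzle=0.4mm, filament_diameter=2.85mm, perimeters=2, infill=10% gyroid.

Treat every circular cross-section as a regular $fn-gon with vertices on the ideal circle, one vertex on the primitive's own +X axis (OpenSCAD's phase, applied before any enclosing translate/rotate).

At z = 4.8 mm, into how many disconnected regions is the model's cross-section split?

At z = 4.8 mm: the cylinder is not intersected at this z (z outside [0, 4.5]); the cube at (-3.5, 0.5) is present — its section is the full 22.5×13 rectangle; Combining (union): only the 22.5×13 cube at (-3.5, 0.5) is present, so the union is just that shape — 1 connected region. The result has 1 disconnected region.

1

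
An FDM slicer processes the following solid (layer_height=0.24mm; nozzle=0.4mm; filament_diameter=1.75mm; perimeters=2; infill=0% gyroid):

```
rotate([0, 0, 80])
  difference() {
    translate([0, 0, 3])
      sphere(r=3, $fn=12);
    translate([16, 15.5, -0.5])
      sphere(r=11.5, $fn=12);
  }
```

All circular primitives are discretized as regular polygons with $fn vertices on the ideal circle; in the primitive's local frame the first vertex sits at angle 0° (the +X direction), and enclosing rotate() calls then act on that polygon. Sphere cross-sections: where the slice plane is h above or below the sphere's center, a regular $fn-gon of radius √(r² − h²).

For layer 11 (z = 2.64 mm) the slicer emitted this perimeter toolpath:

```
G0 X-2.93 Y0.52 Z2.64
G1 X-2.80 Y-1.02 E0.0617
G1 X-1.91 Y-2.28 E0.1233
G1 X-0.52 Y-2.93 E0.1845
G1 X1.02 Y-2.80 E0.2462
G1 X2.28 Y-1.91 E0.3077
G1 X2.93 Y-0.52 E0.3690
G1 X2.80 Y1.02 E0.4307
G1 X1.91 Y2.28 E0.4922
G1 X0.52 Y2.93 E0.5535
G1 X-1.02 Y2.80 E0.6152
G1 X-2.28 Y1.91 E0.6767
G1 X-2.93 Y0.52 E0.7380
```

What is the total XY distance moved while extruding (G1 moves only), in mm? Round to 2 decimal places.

18.49 mm

Sum the Euclidean lengths of each G1 segment: total = 18.49 mm.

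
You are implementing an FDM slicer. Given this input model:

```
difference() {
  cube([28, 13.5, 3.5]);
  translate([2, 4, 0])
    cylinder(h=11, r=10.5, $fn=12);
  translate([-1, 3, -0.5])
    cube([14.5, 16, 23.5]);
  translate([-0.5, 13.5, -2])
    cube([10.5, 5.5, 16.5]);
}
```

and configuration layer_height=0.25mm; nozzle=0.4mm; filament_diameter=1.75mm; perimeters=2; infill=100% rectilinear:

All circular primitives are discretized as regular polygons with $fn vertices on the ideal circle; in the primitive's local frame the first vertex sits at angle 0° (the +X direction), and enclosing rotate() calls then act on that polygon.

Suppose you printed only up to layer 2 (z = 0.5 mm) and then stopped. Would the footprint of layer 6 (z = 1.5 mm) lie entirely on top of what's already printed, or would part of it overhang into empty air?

entirely on top

Compare the two slices. At z = 0.5: the 28×13.5 cube contributes its full rectangle (area 378.00 mm²); the r=10.5 cylinder at (2, 4) gives a regular 12-gon of circumradius 10.5 (constant along its height) (area = (12/2)·10.500²·sin(360°/12) = 330.75 mm²); the cube at (-1, 3) (footprint 14.5×16) is included at this height (area 232.00 mm²); the 10.5×5.5 cube at (-0.5, 13.5) contributes its full rectangle (area 57.75 mm²); Taking the first minus the rest: starting from the 28×13.5 cube (378.00 mm²), the r=10.5 cylinder at (2, 4) partially overlaps it — only the 147.68 mm² overlap (of its 330.75 mm²) is removed, clipping the outline; the 14.5×16 cube at (-1, 3) partially overlaps it — only the 29.56 mm² overlap (of its 232.00 mm²) is removed, clipping the outline; the 10.5×5.5 cube at (-0.5, 13.5) misses the remaining region (no effect) — area = 200.76 mm². At z = 1.5: the 28×13.5 cube contributes its full rectangle (area 378.00 mm²); the r=10.5 cylinder at (2, 4) contributes a regular 12-gon of circumradius 10.5 (area = (12/2)·10.500²·sin(360°/12) = 330.75 mm²); the cube at (-1, 3) (footprint 14.5×16) is included at this height (area 232.00 mm²); the cube at (-0.5, 13.5) (footprint 10.5×5.5) is included at this height (area 57.75 mm²); Subtracting the remaining from the first: starting from the 28×13.5 cube (378.00 mm²), the r=10.5 cylinder at (2, 4) partially overlaps it — only the 147.68 mm² overlap (of its 330.75 mm²) is removed, clipping the outline; the 14.5×16 cube at (-1, 3) partially overlaps it — only the 29.56 mm² overlap (of its 232.00 mm²) is removed, clipping the outline; the 10.5×5.5 cube at (-0.5, 13.5) misses the remaining region (no effect) — area = 200.76 mm². Checking containment: the cross-section at z = 1.5 is a subset of the cross-section at z = 0.5.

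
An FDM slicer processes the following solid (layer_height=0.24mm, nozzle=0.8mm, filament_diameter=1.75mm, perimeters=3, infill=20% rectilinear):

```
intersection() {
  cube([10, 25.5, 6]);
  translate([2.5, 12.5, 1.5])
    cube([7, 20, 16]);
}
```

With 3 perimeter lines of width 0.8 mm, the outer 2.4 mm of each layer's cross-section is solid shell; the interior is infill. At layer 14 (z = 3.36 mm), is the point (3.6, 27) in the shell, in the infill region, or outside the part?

outside

At z = 3.36 mm: the 10×25.5 cube contributes its full rectangle; the cube at (2.5, 12.5) (footprint 7×20) is included at this height; After intersecting: the 7×20 cube at (2.5, 12.5) partially overlaps the 10×25.5 cube; clipping to the common part keeps 91.00 mm² — 1 connected region. Overall, the cross-section is a single solid region. The nearest boundary edge runs (2.50, 25.50)→(9.50, 25.50); distance from the point to it = 1.50 mm. The point is not inside any of the regions above, so it lies outside the cross-section (1.50 mm from the nearest boundary).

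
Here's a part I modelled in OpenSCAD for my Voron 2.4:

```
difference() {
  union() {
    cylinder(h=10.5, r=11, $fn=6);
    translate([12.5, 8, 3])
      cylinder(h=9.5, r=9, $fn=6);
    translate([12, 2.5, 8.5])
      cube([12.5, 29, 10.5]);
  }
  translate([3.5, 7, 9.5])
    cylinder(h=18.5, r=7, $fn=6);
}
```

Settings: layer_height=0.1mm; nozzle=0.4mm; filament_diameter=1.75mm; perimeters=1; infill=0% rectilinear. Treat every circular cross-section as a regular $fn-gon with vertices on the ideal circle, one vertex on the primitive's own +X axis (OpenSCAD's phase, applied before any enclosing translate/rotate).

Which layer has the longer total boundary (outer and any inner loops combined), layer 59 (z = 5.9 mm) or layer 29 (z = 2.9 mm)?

layer 59 (z = 5.9 mm)

Layer 59 (z = 5.9): the r=11 cylinder contributes a regular 6-gon of circumradius 11 (perimeter = 2·6·11.000·sin(180°/6) = 66.00 mm); the cylinder at (12.5, 8): section is a regular 6-gon, circumradius r=9 (perimeter = 2·6·9.000·sin(180°/6) = 54.00 mm); the cube at (12, 2.5) does not reach this height (z outside [8.5, 19]); Combining (union): the regions partially overlap (shared area 25.51 mm²), so the edge portions inside another operand are dropped and the merged outline is re-measured after clipping — boundary = 94.48 mm; the cylinder at (3.5, 7) does not reach this height (z outside [9.5, 28]); After the difference (first − rest): none of the subtracted shapes is present at this height, so the result so far is unchanged — boundary = 94.48 mm. So its perimeter = 94.48 mm. Layer 29 (z = 2.9): the r=11 cylinder gives a regular 6-gon of circumradius 11 (constant along its height) (perimeter = 2·6·11.000·sin(180°/6) = 66.00 mm); the cylinder at (12.5, 8) is absent (z outside [3, 12.5]); the cube at (12, 2.5) is not intersected at this z (z outside [8.5, 19]); Merging all regions: only the r=11 cylinder is present, so the union is just that shape — boundary = 66.00 mm; the cylinder at (3.5, 7) is not intersected at this z (z outside [9.5, 28]); Subtracting the remaining from the first: none of the subtracted shapes is present at this height, so that combined region is unchanged — boundary = 66.00 mm. So its perimeter = 66.00 mm. Layer 59 is larger (94.48 vs 66.00 mm).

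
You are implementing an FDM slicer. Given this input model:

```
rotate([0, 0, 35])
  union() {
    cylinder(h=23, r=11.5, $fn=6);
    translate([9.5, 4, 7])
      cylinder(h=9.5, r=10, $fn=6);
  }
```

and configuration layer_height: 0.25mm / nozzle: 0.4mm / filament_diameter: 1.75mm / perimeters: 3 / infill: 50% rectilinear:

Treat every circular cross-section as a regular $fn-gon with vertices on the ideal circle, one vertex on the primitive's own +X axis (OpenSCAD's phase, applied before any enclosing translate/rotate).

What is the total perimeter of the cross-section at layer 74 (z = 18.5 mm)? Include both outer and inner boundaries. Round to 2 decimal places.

At z = 18.5 mm: the r=11.5 cylinder gives a regular 6-gon of circumradius 11.5 (constant along its height) (perimeter = 2·6·11.500·sin(180°/6) = 69.00 mm); the cylinder at (9.5, 4) is not intersected at this z (z outside [7, 16.5]); Merging all regions: only the r=11.5 cylinder is present, so the union is just that shape — boundary = 69.00 mm; (rotated 35° about Z; rotation is an isometry so areas/perimeters/island counts are preserved). Overall, the cross-section is a single solid region. Total boundary length (outer) = 69.00 mm.

69.00 mm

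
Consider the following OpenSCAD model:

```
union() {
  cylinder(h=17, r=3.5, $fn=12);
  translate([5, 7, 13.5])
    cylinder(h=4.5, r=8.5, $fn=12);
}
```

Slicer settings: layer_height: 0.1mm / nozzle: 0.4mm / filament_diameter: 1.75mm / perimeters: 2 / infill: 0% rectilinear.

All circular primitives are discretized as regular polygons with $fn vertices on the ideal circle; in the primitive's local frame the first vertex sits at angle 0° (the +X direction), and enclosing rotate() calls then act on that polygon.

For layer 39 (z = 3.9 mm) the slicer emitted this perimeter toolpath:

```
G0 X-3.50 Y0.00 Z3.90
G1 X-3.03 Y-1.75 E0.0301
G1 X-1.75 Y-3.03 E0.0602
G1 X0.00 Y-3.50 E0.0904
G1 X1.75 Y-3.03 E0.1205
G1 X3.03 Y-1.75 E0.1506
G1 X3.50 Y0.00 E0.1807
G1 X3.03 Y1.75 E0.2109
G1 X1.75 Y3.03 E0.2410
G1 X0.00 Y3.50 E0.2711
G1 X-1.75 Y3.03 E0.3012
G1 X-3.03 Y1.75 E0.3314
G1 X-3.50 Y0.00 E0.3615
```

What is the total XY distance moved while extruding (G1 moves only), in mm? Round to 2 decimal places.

Sum the Euclidean lengths of each G1 segment: total = 21.74 mm.

21.74 mm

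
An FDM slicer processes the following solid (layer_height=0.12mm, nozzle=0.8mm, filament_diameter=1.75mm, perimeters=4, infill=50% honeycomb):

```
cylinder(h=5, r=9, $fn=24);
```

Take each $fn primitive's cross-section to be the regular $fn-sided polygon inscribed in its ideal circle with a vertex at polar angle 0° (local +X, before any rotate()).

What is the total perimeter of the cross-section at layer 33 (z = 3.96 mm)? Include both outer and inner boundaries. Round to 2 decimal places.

56.39 mm

At z = 3.96 mm: the r=9 cylinder gives a regular 24-gon of circumradius 9 (constant along its height) (perimeter = 2·24·9.000·sin(180°/24) = 56.39 mm). Overall, the cross-section is a single solid region. Total boundary length (outer) = 56.39 mm.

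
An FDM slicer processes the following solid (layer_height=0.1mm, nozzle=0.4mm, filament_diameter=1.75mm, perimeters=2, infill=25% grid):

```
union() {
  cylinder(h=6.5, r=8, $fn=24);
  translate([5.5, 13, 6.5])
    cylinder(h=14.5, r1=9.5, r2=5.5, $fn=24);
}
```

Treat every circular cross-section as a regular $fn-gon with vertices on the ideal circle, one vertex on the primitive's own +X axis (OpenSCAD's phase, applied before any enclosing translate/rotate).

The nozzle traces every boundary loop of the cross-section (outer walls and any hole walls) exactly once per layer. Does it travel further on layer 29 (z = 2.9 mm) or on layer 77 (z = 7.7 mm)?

Layer 29 (z = 2.9): the cylinder: section is a regular 24-gon, circumradius r=8 (perimeter = 2·24·8.000·sin(180°/24) = 50.12 mm); the cone at (5.5, 13) does not reach this height (z outside [6.5, 21]); Merging all regions: only the r=8 cylinder is present, so the union is just that shape — boundary = 50.12 mm. So its perimeter = 50.12 mm. Layer 77 (z = 7.7): the cylinder is not intersected at this z (z outside [0, 6.5]); the cone at (5.5, 13) contributes a regular 24-gon of circumradius 9.169 (interpolated between r1=9.5 and r2=5.5 at t=0.083) (perimeter = 2·24·9.169·sin(180°/24) = 57.45 mm); Combining (union): only the cone at (5.5, 13) is present, so the union is just that shape — boundary = 57.45 mm. So its perimeter = 57.45 mm. Layer 77 is larger (57.45 vs 50.12 mm).

layer 77 (z = 7.7 mm)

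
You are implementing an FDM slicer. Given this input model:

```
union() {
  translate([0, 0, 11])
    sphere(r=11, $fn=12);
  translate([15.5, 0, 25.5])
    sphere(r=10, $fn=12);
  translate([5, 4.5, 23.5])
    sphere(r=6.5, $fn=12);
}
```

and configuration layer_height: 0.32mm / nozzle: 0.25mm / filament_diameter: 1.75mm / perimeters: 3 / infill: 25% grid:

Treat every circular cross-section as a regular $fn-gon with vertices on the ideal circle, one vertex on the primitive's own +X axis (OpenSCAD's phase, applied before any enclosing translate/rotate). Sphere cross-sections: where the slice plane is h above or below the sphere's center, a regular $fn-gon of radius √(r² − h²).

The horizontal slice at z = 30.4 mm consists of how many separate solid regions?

1

At z = 30.4 mm: the sphere is not intersected at this z (|z−center|=19.400 > r=11); the r=10 sphere at (15.5, 0) contributes a regular 12-gon of circumradius √(10²−4.9²) = 8.717; the sphere at (5, 4.5) does not reach this height (|z−center|=6.900 > r=6.5); Taking the union: only the r=10 sphere at (15.5, 0) is present, so the union is just that shape — 1 connected region. The result has 1 disconnected region.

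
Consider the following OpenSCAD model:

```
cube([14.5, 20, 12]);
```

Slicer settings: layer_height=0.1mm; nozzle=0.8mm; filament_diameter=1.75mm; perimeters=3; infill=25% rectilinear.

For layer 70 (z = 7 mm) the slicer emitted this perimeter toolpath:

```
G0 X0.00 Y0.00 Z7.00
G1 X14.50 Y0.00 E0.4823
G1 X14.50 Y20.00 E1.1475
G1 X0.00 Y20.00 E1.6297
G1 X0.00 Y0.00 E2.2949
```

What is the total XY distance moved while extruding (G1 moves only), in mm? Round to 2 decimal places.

Sum the Euclidean lengths of each G1 segment: total = 69.00 mm.

69.00 mm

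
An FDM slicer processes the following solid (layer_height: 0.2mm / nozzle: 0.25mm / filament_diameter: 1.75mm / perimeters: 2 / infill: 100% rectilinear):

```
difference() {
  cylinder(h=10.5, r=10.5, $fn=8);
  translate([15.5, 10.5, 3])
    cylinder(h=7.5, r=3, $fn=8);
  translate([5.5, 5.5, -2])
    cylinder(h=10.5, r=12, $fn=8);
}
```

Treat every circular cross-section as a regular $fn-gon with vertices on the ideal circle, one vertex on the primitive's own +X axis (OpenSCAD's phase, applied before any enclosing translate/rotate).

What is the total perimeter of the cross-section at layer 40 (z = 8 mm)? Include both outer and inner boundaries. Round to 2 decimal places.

At z = 8 mm: the r=10.5 cylinder contributes a regular 8-gon of circumradius 10.5 (perimeter = 2·8·10.500·sin(180°/8) = 64.29 mm); the r=3 cylinder at (15.5, 10.5) gives a regular 8-gon of circumradius 3 (constant along its height) (perimeter = 2·8·3.000·sin(180°/8) = 18.37 mm); the r=12 cylinder at (5.5, 5.5) gives a regular 8-gon of circumradius 12 (constant along its height) (perimeter = 2·8·12.000·sin(180°/8) = 73.48 mm); After the difference (first − rest): starting from the r=10.5 cylinder, the r=3 cylinder at (15.5, 10.5) misses the remaining region (no effect); the r=12 cylinder at (5.5, 5.5) partially overlaps it — only the 194.37 mm² overlap (of its 407.29 mm²) is removed, clipping the outline — boundary = 61.04 mm. Overall, the cross-section is a single solid region. Total boundary length (outer) = 61.04 mm.

61.04 mm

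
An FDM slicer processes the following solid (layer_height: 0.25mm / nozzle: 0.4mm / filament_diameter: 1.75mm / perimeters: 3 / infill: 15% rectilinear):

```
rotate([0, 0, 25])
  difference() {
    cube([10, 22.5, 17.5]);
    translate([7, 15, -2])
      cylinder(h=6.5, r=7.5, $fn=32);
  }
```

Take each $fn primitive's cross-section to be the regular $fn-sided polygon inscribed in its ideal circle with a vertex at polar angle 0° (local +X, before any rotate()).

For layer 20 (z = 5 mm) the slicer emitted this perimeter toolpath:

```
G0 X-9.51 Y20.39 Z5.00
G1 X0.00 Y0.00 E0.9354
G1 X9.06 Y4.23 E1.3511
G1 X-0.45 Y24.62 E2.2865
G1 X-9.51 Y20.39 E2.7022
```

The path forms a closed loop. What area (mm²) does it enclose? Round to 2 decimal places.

224.96 mm²

Apply the shoelace formula to the sequence of (X, Y) vertices; enclosed area = 224.96 mm².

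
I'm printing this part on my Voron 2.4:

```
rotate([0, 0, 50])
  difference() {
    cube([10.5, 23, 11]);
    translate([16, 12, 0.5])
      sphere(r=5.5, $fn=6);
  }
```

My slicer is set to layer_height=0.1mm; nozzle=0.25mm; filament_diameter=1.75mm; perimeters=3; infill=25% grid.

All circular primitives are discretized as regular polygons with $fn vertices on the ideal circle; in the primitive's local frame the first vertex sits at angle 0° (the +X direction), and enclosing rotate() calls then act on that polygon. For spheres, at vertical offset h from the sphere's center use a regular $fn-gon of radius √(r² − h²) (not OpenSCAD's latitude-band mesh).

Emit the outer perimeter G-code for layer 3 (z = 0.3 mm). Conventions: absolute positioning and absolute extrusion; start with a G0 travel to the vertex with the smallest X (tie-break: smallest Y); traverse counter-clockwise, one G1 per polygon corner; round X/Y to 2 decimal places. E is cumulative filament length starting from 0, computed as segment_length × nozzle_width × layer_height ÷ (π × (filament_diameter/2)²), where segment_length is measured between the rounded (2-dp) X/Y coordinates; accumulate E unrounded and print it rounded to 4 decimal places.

G0 X-17.62 Y14.78 Z0.30
G1 X0.00 Y0.00 E0.2390
G1 X6.75 Y8.04 E0.3481
G1 X-10.87 Y22.83 E0.5873
G1 X-17.62 Y14.78 E0.6964

At z = 0.3 mm: the cube (footprint 10.5×23) is included at this height; the sphere at (16, 12): section is a regular 6-gon, circumradius = √(r²−h²) = √(5.5²−0.2²) = 5.496; Taking the first minus the rest: starting from the 10.5×23 cube, the r=5.5 sphere at (16, 12) misses the remaining region (no effect) — 1 connected region; (rotated 50° about Z; rotation is an isometry so areas/perimeters/island counts are preserved). The outline is a single polygon with 4 vertices. Extrusion per mm of travel: 0.25 × 0.1 / (π × 0.875²) = 0.010394. Accumulating E over each segment gives final E = 0.6964.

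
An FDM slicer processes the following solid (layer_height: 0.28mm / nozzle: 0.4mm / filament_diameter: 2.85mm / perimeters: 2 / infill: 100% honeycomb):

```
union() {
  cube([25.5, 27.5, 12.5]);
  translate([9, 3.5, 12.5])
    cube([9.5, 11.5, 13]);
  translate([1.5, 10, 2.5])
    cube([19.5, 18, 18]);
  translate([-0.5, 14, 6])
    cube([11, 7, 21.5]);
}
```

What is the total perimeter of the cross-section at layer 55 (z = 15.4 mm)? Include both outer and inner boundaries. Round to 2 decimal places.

At z = 15.4 mm: the cube is not intersected at this z (z outside [0, 12.5]); the 9.5×11.5 cube at (9, 3.5) contributes its full rectangle (perimeter 42.00 mm); the cube at (1.5, 10) (footprint 19.5×18) is included at this height (perimeter 75.00 mm); the cube at (-0.5, 14) (footprint 11×7) is included at this height (perimeter 36.00 mm); Taking the union: the regions partially overlap (shared area 110.50 mm²), so the edge portions inside another operand are dropped and the merged outline is re-measured after clipping — boundary = 92.00 mm. Overall, the cross-section is a single solid region. Total boundary length (outer) = 92.00 mm.

92.00 mm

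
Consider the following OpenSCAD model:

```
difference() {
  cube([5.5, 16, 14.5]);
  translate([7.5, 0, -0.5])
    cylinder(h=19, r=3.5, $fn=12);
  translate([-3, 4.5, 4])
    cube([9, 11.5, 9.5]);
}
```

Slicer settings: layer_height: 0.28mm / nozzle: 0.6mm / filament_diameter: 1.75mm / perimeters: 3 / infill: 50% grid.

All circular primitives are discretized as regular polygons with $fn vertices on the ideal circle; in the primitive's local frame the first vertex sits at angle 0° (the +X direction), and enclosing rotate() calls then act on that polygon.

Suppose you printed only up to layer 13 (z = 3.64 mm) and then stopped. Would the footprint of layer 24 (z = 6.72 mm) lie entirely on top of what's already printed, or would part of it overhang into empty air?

Compare the two slices. At z = 3.64: the cube is present — its section is the full 5.5×16 rectangle (area 88.00 mm²); the r=3.5 cylinder at (7.5, 0) gives a regular 12-gon of circumradius 3.5 (constant along its height) (area = (12/2)·3.500²·sin(360°/12) = 36.75 mm²); the cube at (-3, 4.5) is not intersected at this z (z outside [4, 13.5]); Subtracting the remaining from the first: starting from the 5.5×16 cube (88.00 mm²), the r=3.5 cylinder at (7.5, 0) partially overlaps it — only the 2.75 mm² overlap (of its 36.75 mm²) is removed, clipping the outline — area = 85.25 mm². At z = 6.72: the cube (footprint 5.5×16) is included at this height (area 88.00 mm²); the r=3.5 cylinder at (7.5, 0) gives a regular 12-gon of circumradius 3.5 (constant along its height) (area = (12/2)·3.500²·sin(360°/12) = 36.75 mm²); the cube at (-3, 4.5) (footprint 9×11.5) is included at this height (area 103.50 mm²); Taking the first minus the rest: starting from the 5.5×16 cube (88.00 mm²), the r=3.5 cylinder at (7.5, 0) partially overlaps it — only the 2.75 mm² overlap (of its 36.75 mm²) is removed, clipping the outline; the 9×11.5 cube at (-3, 4.5) partially overlaps it — only the 63.25 mm² overlap (of its 103.50 mm²) is removed, clipping the outline — area = 22.00 mm². Checking containment: the cross-section at z = 6.72 is a subset of the cross-section at z = 3.64.

entirely on top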